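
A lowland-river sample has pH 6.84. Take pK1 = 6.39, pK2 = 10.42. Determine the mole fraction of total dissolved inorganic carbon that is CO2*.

α₀ = 1 / (1 + K1/[H⁺] + K1K2/[H⁺]²) = 1 / (1 + 10^+0.45 + 10^-3.13)
   = 1 / (1 + 2.8184 + 0.00074131) = 1/3.8191 = 0.2618

α₀ = 0.262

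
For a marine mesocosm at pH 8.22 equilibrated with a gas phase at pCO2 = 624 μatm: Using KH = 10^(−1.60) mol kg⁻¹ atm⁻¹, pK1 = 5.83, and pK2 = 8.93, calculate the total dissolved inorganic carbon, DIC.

[CO2*] = KH · pCO2 = 10^(−1.60) × 624×10^-6 = 1.567×10^-5 mol/kg
α₀ = 1/(1 + K1/[H⁺] + K1K2/[H⁺]²) = 1/(1 + 10^+2.39 + 10^+1.68) = 0.003398
DIC = [CO2*]/α₀ = 1.567×10^-5 / 0.003398 = 4.61 mmol/kg

DIC = 4.61 mmol/kg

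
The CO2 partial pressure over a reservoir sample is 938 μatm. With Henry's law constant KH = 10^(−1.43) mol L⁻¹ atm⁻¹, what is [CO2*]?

KH = 10^(−1.43) = 3.715×10^-2 mol L⁻¹ atm⁻¹
[CO2*] = KH · pCO2 = 3.715×10^-2 × 938×10^-6 atm = 3.49×10^-5 mol/L

[CO2*] = 34.9 μmol/L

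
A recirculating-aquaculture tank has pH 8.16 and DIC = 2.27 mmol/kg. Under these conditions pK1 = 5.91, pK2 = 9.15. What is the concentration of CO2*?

[CO2*] = 11.5 μmol/kg

α₀ = 1 / (1 + K1/[H⁺] + K1K2/[H⁺]²) = 1 / (1 + 10^+2.25 + 10^+1.26)
   = 1 / (1 + 177.83 + 18.197) = 1/197.02 = 0.005075
[CO2*] = α₀ × DIC = 0.005075 × 2.27 = 0.0115 mmol/kg = 11.5 μmol/kg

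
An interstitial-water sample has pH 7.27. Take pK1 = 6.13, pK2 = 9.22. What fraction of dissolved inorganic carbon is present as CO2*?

α₀ = 0.0669

α₀ = 1 / (1 + K1/[H⁺] + K1K2/[H⁺]²) = 1 / (1 + 10^+1.14 + 10^-0.81)
   = 1 / (1 + 13.804 + 0.15488) = 1/14.959 = 0.06685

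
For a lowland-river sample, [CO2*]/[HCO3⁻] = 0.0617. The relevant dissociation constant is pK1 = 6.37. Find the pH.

From K1 = [H⁺][HCO3⁻]/[CO2*]:  pH = pK1 − log₁₀([CO2*]/[HCO3⁻])
log₁₀(0.0617) = -1.210
pH = 6.37 − (-1.210) = 7.58

pH = 7.58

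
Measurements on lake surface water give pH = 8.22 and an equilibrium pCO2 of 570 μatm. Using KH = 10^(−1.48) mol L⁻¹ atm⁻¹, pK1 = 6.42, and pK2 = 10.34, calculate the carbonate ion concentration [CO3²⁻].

[CO3²⁻] = 9.03 μmol/L

[CO2*] = KH · pCO2 = 10^(−1.48) × 570×10^-6 = 1.887×10^-5 mol/L
α₀ = 1/(1 + K1/[H⁺] + K1K2/[H⁺]²) = 1/(1 + 10^+1.80 + 10^-0.32) = 0.01549
DIC = [CO2*]/α₀ = 1.887×10^-5 / 0.01549 = 1.219 mmol/L
[CO3²⁻] = α₂·DIC; α₂ = 0.007412, so [CO3²⁻] = 0.007412 × 1.219 = 0.00903 mmol/L = 9.03 μmol/L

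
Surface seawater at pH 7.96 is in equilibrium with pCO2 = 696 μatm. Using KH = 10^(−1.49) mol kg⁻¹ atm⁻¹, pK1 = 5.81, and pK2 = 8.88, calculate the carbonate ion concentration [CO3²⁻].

[CO2*] = KH · pCO2 = 10^(−1.49) × 696×10^-6 = 2.252×10^-5 mol/kg
α₀ = 1/(1 + K1/[H⁺] + K1K2/[H⁺]²) = 1/(1 + 10^+2.15 + 10^+1.23) = 0.006280
DIC = [CO2*]/α₀ = 2.252×10^-5 / 0.006280 = 3.586 mmol/kg
[CO3²⁻] = α₂·DIC; α₂ = 0.1066, so [CO3²⁻] = 0.1066 × 3.586 = 0.382 mmol/kg

[CO3²⁻] = 0.382 mmol/kg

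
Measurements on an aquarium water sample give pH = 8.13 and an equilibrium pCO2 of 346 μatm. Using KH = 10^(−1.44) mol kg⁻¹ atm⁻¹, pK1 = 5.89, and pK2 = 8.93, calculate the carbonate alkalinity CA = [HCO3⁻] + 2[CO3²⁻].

[CO2*] = KH · pCO2 = 10^(−1.44) × 346×10^-6 = 1.256×10^-5 mol/kg
α₀ = 1/(1 + K1/[H⁺] + K1K2/[H⁺]²) = 1/(1 + 10^+2.24 + 10^+1.44) = 0.004943
DIC = [CO2*]/α₀ = 1.256×10^-5 / 0.004943 = 2.542 mmol/kg
CA = (α₁ + 2α₂)·DIC = (0.8589 + 2×0.1361) × 2.542 = 2.88 mmol/kg

CA = 2.88 mmol/kg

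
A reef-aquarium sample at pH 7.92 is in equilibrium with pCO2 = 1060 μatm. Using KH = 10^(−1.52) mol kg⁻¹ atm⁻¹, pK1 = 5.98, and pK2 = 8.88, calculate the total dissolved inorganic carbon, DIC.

DIC = 3.13 mmol/kg

[CO2*] = KH · pCO2 = 10^(−1.52) × 1060×10^-6 = 3.201×10^-5 mol/kg
α₀ = 1/(1 + K1/[H⁺] + K1K2/[H⁺]²) = 1/(1 + 10^+1.94 + 10^+0.98) = 0.01024
DIC = [CO2*]/α₀ = 3.201×10^-5 / 0.01024 = 3.13 mmol/kg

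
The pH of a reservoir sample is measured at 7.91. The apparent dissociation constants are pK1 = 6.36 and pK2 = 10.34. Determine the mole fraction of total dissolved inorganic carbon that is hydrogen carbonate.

α₁ = 1 / (1 + [H⁺]/K1 + K2/[H⁺]) = 1 / (1 + 10^-1.55 + 10^-2.43)
   = 1 / (1 + 0.028184 + 0.0037154) = 1/1.0319 = 0.9691

α₁ = 0.969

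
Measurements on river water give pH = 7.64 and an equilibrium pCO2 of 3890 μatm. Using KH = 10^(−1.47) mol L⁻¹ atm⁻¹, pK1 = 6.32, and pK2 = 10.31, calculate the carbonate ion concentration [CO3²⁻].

[CO2*] = KH · pCO2 = 10^(−1.47) × 3890×10^-6 = 1.318×10^-4 mol/L
α₀ = 1/(1 + K1/[H⁺] + K1K2/[H⁺]²) = 1/(1 + 10^+1.32 + 10^-1.35) = 0.04558
DIC = [CO2*]/α₀ = 1.318×10^-4 / 0.04558 = 2.892 mmol/L
[CO3²⁻] = α₂·DIC; α₂ = 0.002036, so [CO3²⁻] = 0.002036 × 2.892 = 0.00589 mmol/L = 5.89 μmol/L

[CO3²⁻] = 5.89 μmol/L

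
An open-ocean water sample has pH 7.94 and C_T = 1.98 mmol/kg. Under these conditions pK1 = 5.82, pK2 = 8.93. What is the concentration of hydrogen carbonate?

α₁ = 1 / (1 + [H⁺]/K1 + K2/[H⁺]) = 1 / (1 + 10^-2.12 + 10^-0.99)
   = 1 / (1 + 0.0075858 + 0.10233) = 1/1.1099 = 0.9010
[HCO3⁻] = α₁ × DIC = 0.9010 × 1.98 = 1.78 mmol/kg

[HCO3⁻] = 1.78 mmol/kg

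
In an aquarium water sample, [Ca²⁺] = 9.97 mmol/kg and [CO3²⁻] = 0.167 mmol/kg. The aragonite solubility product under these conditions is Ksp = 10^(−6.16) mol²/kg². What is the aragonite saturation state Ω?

Ω = 2.41

Ksp = 10^(−6.16) = 6.918×10^-7
Ω = [Ca²⁺][CO3²⁻]/Ksp = (9.97×10^-3)(0.167×10^-3) / 6.918×10^-7 = 2.41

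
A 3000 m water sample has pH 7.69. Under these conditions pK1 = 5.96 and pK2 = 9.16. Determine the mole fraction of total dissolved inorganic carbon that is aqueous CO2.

α₀ = 0.0177

α₀ = 1 / (1 + K1/[H⁺] + K1K2/[H⁺]²) = 1 / (1 + 10^+1.73 + 10^+0.26)
   = 1 / (1 + 53.703 + 1.8197) = 1/56.523 = 0.01769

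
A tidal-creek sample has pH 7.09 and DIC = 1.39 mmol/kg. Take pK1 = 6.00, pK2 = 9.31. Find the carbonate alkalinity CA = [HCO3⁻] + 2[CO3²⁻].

CA = [HCO3⁻] + 2[CO3²⁻] = (α₁ + 2α₂)·DIC
At pH 7.09: [H⁺]/K1 = 10^-1.09 = 0.081283, K2/[H⁺] = 10^-2.22 = 0.0060256
α₁ = 1/(1 + 0.081283 + 0.0060256) = 1/1.0873 = 0.9197; α₂ = α₁·K2/[H⁺] = 0.005542
α₁ + 2α₂ = 0.9308
CA = 0.9308 × 1.39 = 1.29 mmol/kg

CA = 1.29 mmol/kg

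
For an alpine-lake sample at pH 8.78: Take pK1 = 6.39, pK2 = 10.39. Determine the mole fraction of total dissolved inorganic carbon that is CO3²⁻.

α₂ = 0.0239

α₂ = 1 / (1 + [H⁺]/K2 + [H⁺]²/(K1K2)) = 1 / (1 + 10^+1.61 + 10^-0.78)
   = 1 / (1 + 40.738 + 0.16596) = 1/41.904 = 0.02386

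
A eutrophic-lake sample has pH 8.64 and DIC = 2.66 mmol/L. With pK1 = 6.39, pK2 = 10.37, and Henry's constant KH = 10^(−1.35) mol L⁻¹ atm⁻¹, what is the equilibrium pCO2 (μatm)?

α₀ = 1 / (1 + K1/[H⁺] + K1K2/[H⁺]²) = 1 / (1 + 10^+2.25 + 10^+0.52)
   = 1 / (1 + 177.83 + 3.3113) = 1/182.14 = 0.005490
[CO2*] = α₀ × DIC = 0.005490 × 2.66 = 0.01460 mmol/L = 14.60 μmol/L
pCO2 = [CO2*]/KH = 1.460×10^-5 / 4.467×10^-2 = 327 μatm

pCO2 = 327 μatm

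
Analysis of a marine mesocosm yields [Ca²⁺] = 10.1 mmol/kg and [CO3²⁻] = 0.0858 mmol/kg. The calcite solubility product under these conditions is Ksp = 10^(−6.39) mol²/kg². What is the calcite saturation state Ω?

Ksp = 10^(−6.39) = 4.074×10^-7
Ω = [Ca²⁺][CO3²⁻]/Ksp = (10.1×10^-3)(0.0858×10^-3) / 4.074×10^-7 = 2.13

Ω = 2.13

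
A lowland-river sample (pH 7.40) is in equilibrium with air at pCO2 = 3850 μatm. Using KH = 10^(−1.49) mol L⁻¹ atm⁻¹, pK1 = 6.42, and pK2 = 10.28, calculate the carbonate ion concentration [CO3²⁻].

[CO2*] = KH · pCO2 = 10^(−1.49) × 3850×10^-6 = 1.246×10^-4 mol/L
α₀ = 1/(1 + K1/[H⁺] + K1K2/[H⁺]²) = 1/(1 + 10^+0.98 + 10^-1.90) = 0.09467
DIC = [CO2*]/α₀ = 1.246×10^-4 / 0.09467 = 1.316 mmol/L
[CO3²⁻] = α₂·DIC; α₂ = 0.001192, so [CO3²⁻] = 0.001192 × 1.316 = 0.00157 mmol/L = 1.57 μmol/L

[CO3²⁻] = 1.57 μmol/L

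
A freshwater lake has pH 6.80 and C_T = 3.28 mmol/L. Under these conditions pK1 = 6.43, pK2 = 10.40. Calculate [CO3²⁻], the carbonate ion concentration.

α₂ = 1 / (1 + [H⁺]/K2 + [H⁺]²/(K1K2)) = 1 / (1 + 10^+3.60 + 10^+3.23)
   = 1 / (1 + 3981.1 + 1698.2) = 1/5680.3 = 0.0001760
[CO3²⁻] = α₂ × DIC = 0.0001760 × 3.28 = 0.000577 mmol/L = 0.577 μmol/L

[CO3²⁻] = 0.577 μmol/L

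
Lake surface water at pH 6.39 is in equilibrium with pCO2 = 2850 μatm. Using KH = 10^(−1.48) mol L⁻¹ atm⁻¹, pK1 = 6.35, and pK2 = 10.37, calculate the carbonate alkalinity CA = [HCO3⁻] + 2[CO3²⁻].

[CO2*] = KH · pCO2 = 10^(−1.48) × 2850×10^-6 = 9.437×10^-5 mol/L
α₀ = 1/(1 + K1/[H⁺] + K1K2/[H⁺]²) = 1/(1 + 10^+0.04 + 10^-3.94) = 0.4770
DIC = [CO2*]/α₀ = 9.437×10^-5 / 0.4770 = 0.1979 mmol/L
CA = (α₁ + 2α₂)·DIC = (0.5230 + 2×5.476×10^-5) × 0.1979 = 0.103 mmol/L

CA = 0.103 mmol/L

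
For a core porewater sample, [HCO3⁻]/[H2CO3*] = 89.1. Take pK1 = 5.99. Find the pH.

From K1 = [H⁺][HCO3⁻]/[H2CO3*]:  pH = pK1 + log₁₀([HCO3⁻]/[H2CO3*])
log₁₀(89.1) = +1.950
pH = 5.99 + (+1.950) = 7.94

pH = 7.94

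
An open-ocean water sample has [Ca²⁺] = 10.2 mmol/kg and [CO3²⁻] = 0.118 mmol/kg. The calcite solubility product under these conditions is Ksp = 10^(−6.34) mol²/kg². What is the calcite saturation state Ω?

Ksp = 10^(−6.34) = 4.571×10^-7
Ω = [Ca²⁺][CO3²⁻]/Ksp = (10.2×10^-3)(0.118×10^-3) / 4.571×10^-7 = 2.63

Ω = 2.63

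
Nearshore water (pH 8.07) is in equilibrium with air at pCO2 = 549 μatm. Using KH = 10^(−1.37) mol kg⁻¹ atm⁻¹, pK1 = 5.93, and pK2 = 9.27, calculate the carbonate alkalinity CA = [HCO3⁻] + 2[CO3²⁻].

[CO2*] = KH · pCO2 = 10^(−1.37) × 549×10^-6 = 2.342×10^-5 mol/kg
α₀ = 1/(1 + K1/[H⁺] + K1K2/[H⁺]²) = 1/(1 + 10^+2.14 + 10^+0.94) = 0.006768
DIC = [CO2*]/α₀ = 2.342×10^-5 / 0.006768 = 3.460 mmol/kg
CA = (α₁ + 2α₂)·DIC = (0.9343 + 2×0.05895) × 3.460 = 3.64 mmol/kg

CA = 3.64 mmol/kg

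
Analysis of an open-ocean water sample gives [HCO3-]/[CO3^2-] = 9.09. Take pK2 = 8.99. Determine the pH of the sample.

From K2 = [H⁺][CO3^2-]/[HCO3-]:  pH = pK2 − log₁₀([HCO3-]/[CO3^2-])
log₁₀(9.09) = +0.959
pH = 8.99 − (+0.959) = 8.03

pH = 8.03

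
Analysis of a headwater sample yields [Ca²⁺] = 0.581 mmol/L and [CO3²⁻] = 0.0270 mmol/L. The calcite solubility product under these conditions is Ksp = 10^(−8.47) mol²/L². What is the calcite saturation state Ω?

Ksp = 10^(−8.47) = 3.388×10^-9
Ω = [Ca²⁺][CO3²⁻]/Ksp = (0.581×10^-3)(0.0270×10^-3) / 3.388×10^-9 = 4.63

Ω = 4.63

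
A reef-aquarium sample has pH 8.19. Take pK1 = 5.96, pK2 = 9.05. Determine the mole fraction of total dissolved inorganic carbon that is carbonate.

α₂ = 1 / (1 + [H⁺]/K2 + [H⁺]²/(K1K2)) = 1 / (1 + 10^+0.86 + 10^-1.37)
   = 1 / (1 + 7.2444 + 0.042658) = 1/8.2870 = 0.1207

α₂ = 0.121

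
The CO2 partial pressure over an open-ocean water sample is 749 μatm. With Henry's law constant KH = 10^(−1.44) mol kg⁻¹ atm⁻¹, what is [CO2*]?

[CO2*] = 27.2 μmol/kg

KH = 10^(−1.44) = 3.631×10^-2 mol kg⁻¹ atm⁻¹
[CO2*] = KH · pCO2 = 3.631×10^-2 × 749×10^-6 atm = 2.72×10^-5 mol/kg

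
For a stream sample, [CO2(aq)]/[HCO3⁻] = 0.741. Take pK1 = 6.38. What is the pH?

From K1 = [H⁺][HCO3⁻]/[CO2(aq)]:  pH = pK1 − log₁₀([CO2(aq)]/[HCO3⁻])
log₁₀(0.741) = -0.130
pH = 6.38 − (-0.130) = 6.51

pH = 6.51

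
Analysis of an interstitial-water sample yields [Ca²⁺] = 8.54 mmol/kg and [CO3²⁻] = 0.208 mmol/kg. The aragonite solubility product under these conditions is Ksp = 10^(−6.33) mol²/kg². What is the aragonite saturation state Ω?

Ksp = 10^(−6.33) = 4.677×10^-7
Ω = [Ca²⁺][CO3²⁻]/Ksp = (8.54×10^-3)(0.208×10^-3) / 4.677×10^-7 = 3.80

Ω = 3.80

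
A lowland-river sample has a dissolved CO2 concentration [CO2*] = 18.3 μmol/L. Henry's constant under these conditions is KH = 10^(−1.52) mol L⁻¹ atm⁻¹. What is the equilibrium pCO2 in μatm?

KH = 10^(−1.52) = 3.020×10^-2 mol L⁻¹ atm⁻¹
pCO2 = [CO2*]/KH = 18.3×10^-6 / 3.020×10^-2 = 6.06×10^-4 atm = 606 μatm

pCO2 = 606 μatm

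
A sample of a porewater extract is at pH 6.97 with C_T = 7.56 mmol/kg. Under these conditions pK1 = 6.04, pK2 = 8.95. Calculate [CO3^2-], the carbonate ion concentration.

α₂ = 1 / (1 + [H⁺]/K2 + [H⁺]²/(K1K2)) = 1 / (1 + 10^+1.98 + 10^+1.05)
   = 1 / (1 + 95.499 + 11.220) = 1/107.72 = 0.009283
[CO3²⁻] = α₂ × DIC = 0.009283 × 7.56 = 0.0702 mmol/kg

[CO3²⁻] = 0.0702 mmol/kg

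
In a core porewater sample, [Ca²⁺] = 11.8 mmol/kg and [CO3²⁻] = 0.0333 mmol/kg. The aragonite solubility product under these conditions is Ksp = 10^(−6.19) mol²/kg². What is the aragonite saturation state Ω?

Ksp = 10^(−6.19) = 6.457×10^-7
Ω = [Ca²⁺][CO3²⁻]/Ksp = (11.8×10^-3)(0.0333×10^-3) / 6.457×10^-7 = 0.609

Ω = 0.609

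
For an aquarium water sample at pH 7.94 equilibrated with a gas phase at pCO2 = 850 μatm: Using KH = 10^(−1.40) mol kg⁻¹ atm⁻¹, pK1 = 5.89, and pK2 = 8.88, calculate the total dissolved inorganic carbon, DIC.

DIC = 4.27 mmol/kg

[CO2*] = KH · pCO2 = 10^(−1.40) × 850×10^-6 = 3.384×10^-5 mol/kg
α₀ = 1/(1 + K1/[H⁺] + K1K2/[H⁺]²) = 1/(1 + 10^+2.05 + 10^+1.11) = 0.007931
DIC = [CO2*]/α₀ = 3.384×10^-5 / 0.007931 = 4.27 mmol/kg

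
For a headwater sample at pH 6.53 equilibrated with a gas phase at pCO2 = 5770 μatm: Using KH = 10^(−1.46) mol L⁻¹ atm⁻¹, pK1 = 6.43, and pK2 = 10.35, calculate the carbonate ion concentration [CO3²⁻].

[CO3²⁻] = 0.0381 μmol/L

[CO2*] = KH · pCO2 = 10^(−1.46) × 5770×10^-6 = 2.001×10^-4 mol/L
α₀ = 1/(1 + K1/[H⁺] + K1K2/[H⁺]²) = 1/(1 + 10^+0.10 + 10^-3.72) = 0.4427
DIC = [CO2*]/α₀ = 2.001×10^-4 / 0.4427 = 0.4520 mmol/L
[CO3²⁻] = α₂·DIC; α₂ = 8.435×10^-5, so [CO3²⁻] = 8.435×10^-5 × 0.4520 = 3.81×10^-5 mmol/L = 0.0381 μmol/L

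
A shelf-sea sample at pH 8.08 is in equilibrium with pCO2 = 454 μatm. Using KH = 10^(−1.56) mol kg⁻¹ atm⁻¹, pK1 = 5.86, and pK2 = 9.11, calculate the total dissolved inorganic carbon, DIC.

DIC = 2.28 mmol/kg

[CO2*] = KH · pCO2 = 10^(−1.56) × 454×10^-6 = 1.250×10^-5 mol/kg
α₀ = 1/(1 + K1/[H⁺] + K1K2/[H⁺]²) = 1/(1 + 10^+2.22 + 10^+1.19) = 0.005481
DIC = [CO2*]/α₀ = 1.250×10^-5 / 0.005481 = 2.28 mmol/kg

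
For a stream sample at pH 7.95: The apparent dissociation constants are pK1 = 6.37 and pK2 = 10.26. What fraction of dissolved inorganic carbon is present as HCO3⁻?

α₁ = 1 / (1 + [H⁺]/K1 + K2/[H⁺]) = 1 / (1 + 10^-1.58 + 10^-2.31)
   = 1 / (1 + 0.026303 + 0.0048978) = 1/1.0312 = 0.9697

α₁ = 0.970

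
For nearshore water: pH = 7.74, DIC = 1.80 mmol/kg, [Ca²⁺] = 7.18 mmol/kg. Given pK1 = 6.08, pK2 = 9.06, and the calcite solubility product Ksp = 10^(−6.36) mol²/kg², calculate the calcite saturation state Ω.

Ω = 1.32

α₂ = 1 / (1 + [H⁺]/K2 + [H⁺]²/(K1K2)) = 1 / (1 + 10^+1.32 + 10^-0.34)
   = 1 / (1 + 20.893 + 0.45709) = 1/22.350 = 0.04474
[CO3²⁻] = α₂ × DIC = 0.04474 × 1.80 = 0.08054 mmol/kg
Ksp = 10^(−6.36) = 4.365×10^-7
Ω = [Ca²⁺][CO3²⁻]/Ksp = (7.18×10^-3)(8.054×10^-5) / 4.365×10^-7 = 1.32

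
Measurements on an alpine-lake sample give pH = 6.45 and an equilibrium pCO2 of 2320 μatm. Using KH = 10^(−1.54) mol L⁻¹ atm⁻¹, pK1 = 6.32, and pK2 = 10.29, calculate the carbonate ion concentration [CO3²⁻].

[CO3²⁻] = 0.0130 μmol/L

[CO2*] = KH · pCO2 = 10^(−1.54) × 2320×10^-6 = 6.691×10^-5 mol/L
α₀ = 1/(1 + K1/[H⁺] + K1K2/[H⁺]²) = 1/(1 + 10^+0.13 + 10^-3.71) = 0.4257
DIC = [CO2*]/α₀ = 6.691×10^-5 / 0.4257 = 0.1572 mmol/L
[CO3²⁻] = α₂·DIC; α₂ = 8.300×10^-5, so [CO3²⁻] = 8.300×10^-5 × 0.1572 = 1.30×10^-5 mmol/L = 0.0130 μmol/L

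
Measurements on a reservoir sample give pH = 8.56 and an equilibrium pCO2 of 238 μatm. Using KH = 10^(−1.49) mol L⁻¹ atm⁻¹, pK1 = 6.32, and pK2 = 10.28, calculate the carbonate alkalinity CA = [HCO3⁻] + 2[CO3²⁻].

CA = 1.39 mmol/L

[CO2*] = KH · pCO2 = 10^(−1.49) × 238×10^-6 = 7.702×10^-6 mol/L
α₀ = 1/(1 + K1/[H⁺] + K1K2/[H⁺]²) = 1/(1 + 10^+2.24 + 10^+0.52) = 0.005615
DIC = [CO2*]/α₀ = 7.702×10^-6 / 0.005615 = 1.372 mmol/L
CA = (α₁ + 2α₂)·DIC = (0.9758 + 2×0.01859) × 1.372 = 1.39 mmol/L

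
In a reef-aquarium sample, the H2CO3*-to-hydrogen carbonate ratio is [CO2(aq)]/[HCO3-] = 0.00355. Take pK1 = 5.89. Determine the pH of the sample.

From K1 = [H⁺][HCO3-]/[CO2(aq)]:  pH = pK1 − log₁₀([CO2(aq)]/[HCO3-])
log₁₀(0.00355) = -2.450
pH = 5.89 − (-2.450) = 8.34

pH = 8.34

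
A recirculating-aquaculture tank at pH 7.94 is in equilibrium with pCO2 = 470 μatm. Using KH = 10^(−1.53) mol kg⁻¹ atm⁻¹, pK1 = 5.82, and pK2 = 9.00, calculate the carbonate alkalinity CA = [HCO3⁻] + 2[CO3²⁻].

CA = 2.15 mmol/kg

[CO2*] = KH · pCO2 = 10^(−1.53) × 470×10^-6 = 1.387×10^-5 mol/kg
α₀ = 1/(1 + K1/[H⁺] + K1K2/[H⁺]²) = 1/(1 + 10^+2.12 + 10^+1.06) = 0.006930
DIC = [CO2*]/α₀ = 1.387×10^-5 / 0.006930 = 2.002 mmol/kg
CA = (α₁ + 2α₂)·DIC = (0.9135 + 2×0.07956) × 2.002 = 2.15 mmol/kg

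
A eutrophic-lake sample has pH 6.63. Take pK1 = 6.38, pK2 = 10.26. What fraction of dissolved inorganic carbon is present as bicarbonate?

α₁ = 0.640

α₁ = 1 / (1 + [H⁺]/K1 + K2/[H⁺]) = 1 / (1 + 10^-0.25 + 10^-3.63)
   = 1 / (1 + 0.56234 + 0.00023442) = 1/1.5626 = 0.6400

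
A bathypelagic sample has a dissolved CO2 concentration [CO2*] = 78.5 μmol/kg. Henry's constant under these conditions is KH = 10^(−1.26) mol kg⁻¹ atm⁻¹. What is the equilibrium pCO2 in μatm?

pCO2 = 1430 μatm

KH = 10^(−1.26) = 5.495×10^-2 mol kg⁻¹ atm⁻¹
pCO2 = [CO2*]/KH = 78.5×10^-6 / 5.495×10^-2 = 1.43×10^-3 atm = 1430 μatm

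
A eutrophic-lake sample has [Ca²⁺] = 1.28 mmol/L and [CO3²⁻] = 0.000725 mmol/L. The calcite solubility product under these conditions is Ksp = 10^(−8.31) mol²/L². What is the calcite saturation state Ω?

Ksp = 10^(−8.31) = 4.898×10^-9
Ω = [Ca²⁺][CO3²⁻]/Ksp = (1.28×10^-3)(0.000725×10^-3) / 4.898×10^-9 = 0.189

Ω = 0.189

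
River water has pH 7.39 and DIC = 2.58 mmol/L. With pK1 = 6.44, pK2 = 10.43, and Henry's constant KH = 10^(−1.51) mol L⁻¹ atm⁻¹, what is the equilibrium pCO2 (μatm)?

pCO2 = 8420 μatm

α₀ = 1 / (1 + K1/[H⁺] + K1K2/[H⁺]²) = 1 / (1 + 10^+0.95 + 10^-2.09)
   = 1 / (1 + 8.9125 + 0.0081283) = 1/9.9206 = 0.1008
[CO2*] = α₀ × DIC = 0.1008 × 2.58 = 0.2601 mmol/L
pCO2 = [CO2*]/KH = 2.601×10^-4 / 3.090×10^-2 = 8420 μatm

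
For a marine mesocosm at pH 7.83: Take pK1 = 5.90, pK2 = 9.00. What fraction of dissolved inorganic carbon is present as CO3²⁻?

α₂ = 1 / (1 + [H⁺]/K2 + [H⁺]²/(K1K2)) = 1 / (1 + 10^+1.17 + 10^-0.76)
   = 1 / (1 + 14.791 + 0.17378) = 1/15.965 = 0.06264

α₂ = 0.0626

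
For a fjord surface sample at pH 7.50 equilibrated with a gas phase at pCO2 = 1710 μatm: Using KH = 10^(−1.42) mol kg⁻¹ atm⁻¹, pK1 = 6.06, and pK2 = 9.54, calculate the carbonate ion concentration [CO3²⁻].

[CO3²⁻] = 16.3 μmol/kg

[CO2*] = KH · pCO2 = 10^(−1.42) × 1710×10^-6 = 6.501×10^-5 mol/kg
α₀ = 1/(1 + K1/[H⁺] + K1K2/[H⁺]²) = 1/(1 + 10^+1.44 + 10^-0.60) = 0.03473
DIC = [CO2*]/α₀ = 6.501×10^-5 / 0.03473 = 1.872 mmol/kg
[CO3²⁻] = α₂·DIC; α₂ = 0.008724, so [CO3²⁻] = 0.008724 × 1.872 = 0.0163 mmol/kg = 16.3 μmol/kg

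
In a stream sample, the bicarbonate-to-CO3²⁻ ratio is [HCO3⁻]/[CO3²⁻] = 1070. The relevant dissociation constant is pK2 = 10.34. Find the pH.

From K2 = [H⁺][CO3²⁻]/[HCO3⁻]:  pH = pK2 − log₁₀([HCO3⁻]/[CO3²⁻])
log₁₀(1070) = +3.029
pH = 10.34 − (+3.029) = 7.31

pH = 7.31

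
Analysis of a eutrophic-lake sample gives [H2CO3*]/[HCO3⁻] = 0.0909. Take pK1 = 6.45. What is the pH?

pH = 7.49

From K1 = [H⁺][HCO3⁻]/[H2CO3*]:  pH = pK1 − log₁₀([H2CO3*]/[HCO3⁻])
log₁₀(0.0909) = -1.041
pH = 6.45 − (-1.041) = 7.49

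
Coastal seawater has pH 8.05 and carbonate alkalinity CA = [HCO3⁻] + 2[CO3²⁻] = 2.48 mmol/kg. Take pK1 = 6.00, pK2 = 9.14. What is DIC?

CA = [HCO3⁻] + 2[CO3²⁻] = (α₁ + 2α₂)·DIC
At pH 8.05: [H⁺]/K1 = 10^-2.05 = 0.0089125, K2/[H⁺] = 10^-1.09 = 0.081283
α₁ = 1/(1 + 0.0089125 + 0.081283) = 1/1.0902 = 0.9173; α₂ = α₁·K2/[H⁺] = 0.07456
α₁ + 2α₂ = 1.0664
DIC = CA / (α₁ + 2α₂) = 2.48 / 1.0664 = 2.33 mmol/kg

DIC = 2.33 mmol/kg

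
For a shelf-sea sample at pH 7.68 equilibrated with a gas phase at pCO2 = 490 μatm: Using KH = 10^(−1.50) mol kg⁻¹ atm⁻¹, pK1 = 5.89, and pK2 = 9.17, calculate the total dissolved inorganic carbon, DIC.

DIC = 1.00 mmol/kg

[CO2*] = KH · pCO2 = 10^(−1.50) × 490×10^-6 = 1.550×10^-5 mol/kg
α₀ = 1/(1 + K1/[H⁺] + K1K2/[H⁺]²) = 1/(1 + 10^+1.79 + 10^+0.30) = 0.01547
DIC = [CO2*]/α₀ = 1.550×10^-5 / 0.01547 = 1.00 mmol/kg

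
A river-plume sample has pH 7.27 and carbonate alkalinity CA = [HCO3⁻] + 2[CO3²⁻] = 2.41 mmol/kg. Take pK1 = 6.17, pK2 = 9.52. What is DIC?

DIC = 2.59 mmol/kg

CA = [HCO3⁻] + 2[CO3²⁻] = (α₁ + 2α₂)·DIC
At pH 7.27: [H⁺]/K1 = 10^-1.10 = 0.079433, K2/[H⁺] = 10^-2.25 = 0.0056234
α₁ = 1/(1 + 0.079433 + 0.0056234) = 1/1.0851 = 0.9216; α₂ = α₁·K2/[H⁺] = 0.005183
α₁ + 2α₂ = 0.9320
DIC = CA / (α₁ + 2α₂) = 2.41 / 0.9320 = 2.59 mmol/kg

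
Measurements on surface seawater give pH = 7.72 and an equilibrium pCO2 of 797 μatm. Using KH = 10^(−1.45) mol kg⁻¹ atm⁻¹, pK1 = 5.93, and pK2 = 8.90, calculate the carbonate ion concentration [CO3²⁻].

[CO2*] = KH · pCO2 = 10^(−1.45) × 797×10^-6 = 2.828×10^-5 mol/kg
α₀ = 1/(1 + K1/[H⁺] + K1K2/[H⁺]²) = 1/(1 + 10^+1.79 + 10^+0.61) = 0.01499
DIC = [CO2*]/α₀ = 2.828×10^-5 / 0.01499 = 1.887 mmol/kg
[CO3²⁻] = α₂·DIC; α₂ = 0.06105, so [CO3²⁻] = 0.06105 × 1.887 = 0.115 mmol/kg

[CO3²⁻] = 0.115 mmol/kg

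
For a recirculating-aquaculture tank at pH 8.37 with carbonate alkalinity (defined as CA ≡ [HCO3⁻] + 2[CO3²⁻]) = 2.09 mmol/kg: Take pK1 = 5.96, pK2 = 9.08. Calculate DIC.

DIC = 1.80 mmol/kg

CA = [HCO3⁻] + 2[CO3²⁻] = (α₁ + 2α₂)·DIC
At pH 8.37: [H⁺]/K1 = 10^-2.41 = 0.0038905, K2/[H⁺] = 10^-0.71 = 0.19498
α₁ = 1/(1 + 0.0038905 + 0.19498) = 1/1.1989 = 0.8341; α₂ = α₁·K2/[H⁺] = 0.1626
α₁ + 2α₂ = 1.1594
DIC = CA / (α₁ + 2α₂) = 2.09 / 1.1594 = 1.80 mmol/kg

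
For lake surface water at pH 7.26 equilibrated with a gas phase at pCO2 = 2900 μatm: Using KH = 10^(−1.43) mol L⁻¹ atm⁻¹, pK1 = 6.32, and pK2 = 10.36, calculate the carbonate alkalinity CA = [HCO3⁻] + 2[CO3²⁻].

[CO2*] = KH · pCO2 = 10^(−1.43) × 2900×10^-6 = 1.077×10^-4 mol/L
α₀ = 1/(1 + K1/[H⁺] + K1K2/[H⁺]²) = 1/(1 + 10^+0.94 + 10^-2.16) = 0.1029
DIC = [CO2*]/α₀ = 1.077×10^-4 / 0.1029 = 1.047 mmol/L
CA = (α₁ + 2α₂)·DIC = (0.8964 + 2×0.0007120) × 1.047 = 0.940 mmol/L

CA = 0.940 mmol/L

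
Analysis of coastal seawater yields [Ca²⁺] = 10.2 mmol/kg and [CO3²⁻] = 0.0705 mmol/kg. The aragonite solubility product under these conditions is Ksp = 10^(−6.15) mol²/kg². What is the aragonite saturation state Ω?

Ksp = 10^(−6.15) = 7.079×10^-7
Ω = [Ca²⁺][CO3²⁻]/Ksp = (10.2×10^-3)(0.0705×10^-3) / 7.079×10^-7 = 1.02

Ω = 1.02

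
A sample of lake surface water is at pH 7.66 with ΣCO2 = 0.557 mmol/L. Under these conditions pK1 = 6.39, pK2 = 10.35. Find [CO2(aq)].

α₀ = 1 / (1 + K1/[H⁺] + K1K2/[H⁺]²) = 1 / (1 + 10^+1.27 + 10^-1.42)
   = 1 / (1 + 18.621 + 0.038019) = 1/19.659 = 0.05087
[CO2*] = α₀ × DIC = 0.05087 × 0.557 = 0.0283 mmol/L

[CO2*] = 0.0283 mmol/L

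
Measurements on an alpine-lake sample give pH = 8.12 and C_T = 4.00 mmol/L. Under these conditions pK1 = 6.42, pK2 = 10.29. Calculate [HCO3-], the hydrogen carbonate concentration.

α₁ = 1 / (1 + [H⁺]/K1 + K2/[H⁺]) = 1 / (1 + 10^-1.70 + 10^-2.17)
   = 1 / (1 + 0.019953 + 0.0067608) = 1/1.0267 = 0.9740
[HCO3⁻] = α₁ × DIC = 0.9740 × 4.00 = 3.90 mmol/L

[HCO3⁻] = 3.90 mmol/L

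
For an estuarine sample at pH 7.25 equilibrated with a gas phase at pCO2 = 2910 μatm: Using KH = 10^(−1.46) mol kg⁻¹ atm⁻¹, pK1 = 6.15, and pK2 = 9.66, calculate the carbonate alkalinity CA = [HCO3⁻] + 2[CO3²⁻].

[CO2*] = KH · pCO2 = 10^(−1.46) × 2910×10^-6 = 1.009×10^-4 mol/kg
α₀ = 1/(1 + K1/[H⁺] + K1K2/[H⁺]²) = 1/(1 + 10^+1.10 + 10^-1.31) = 0.07332
DIC = [CO2*]/α₀ = 1.009×10^-4 / 0.07332 = 1.376 mmol/kg
CA = (α₁ + 2α₂)·DIC = (0.9231 + 2×0.003591) × 1.376 = 1.28 mmol/kg

CA = 1.28 mmol/kg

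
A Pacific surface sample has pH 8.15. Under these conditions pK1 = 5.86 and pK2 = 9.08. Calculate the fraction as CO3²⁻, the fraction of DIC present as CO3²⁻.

α₂ = 0.105

α₂ = 1 / (1 + [H⁺]/K2 + [H⁺]²/(K1K2)) = 1 / (1 + 10^+0.93 + 10^-1.36)
   = 1 / (1 + 8.5114 + 0.043652) = 1/9.5550 = 0.1047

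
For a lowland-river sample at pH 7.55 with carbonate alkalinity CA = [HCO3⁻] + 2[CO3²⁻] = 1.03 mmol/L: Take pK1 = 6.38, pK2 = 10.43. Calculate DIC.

DIC = 1.10 mmol/L

CA = [HCO3⁻] + 2[CO3²⁻] = (α₁ + 2α₂)·DIC
At pH 7.55: [H⁺]/K1 = 10^-1.17 = 0.067608, K2/[H⁺] = 10^-2.88 = 0.0013183
α₁ = 1/(1 + 0.067608 + 0.0013183) = 1/1.0689 = 0.9355; α₂ = α₁·K2/[H⁺] = 0.001233
α₁ + 2α₂ = 0.9380
DIC = CA / (α₁ + 2α₂) = 1.03 / 0.9380 = 1.10 mmol/L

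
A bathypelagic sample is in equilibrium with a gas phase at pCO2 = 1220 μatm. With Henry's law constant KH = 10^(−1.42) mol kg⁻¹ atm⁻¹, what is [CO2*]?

KH = 10^(−1.42) = 3.802×10^-2 mol kg⁻¹ atm⁻¹
[CO2*] = KH · pCO2 = 3.802×10^-2 × 1220×10^-6 atm = 4.64×10^-5 mol/kg

[CO2*] = 46.4 μmol/kg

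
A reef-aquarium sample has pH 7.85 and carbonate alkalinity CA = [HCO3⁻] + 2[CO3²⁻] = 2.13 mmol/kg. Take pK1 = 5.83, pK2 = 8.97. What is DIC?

CA = [HCO3⁻] + 2[CO3²⁻] = (α₁ + 2α₂)·DIC
At pH 7.85: [H⁺]/K1 = 10^-2.02 = 0.0095499, K2/[H⁺] = 10^-1.12 = 0.075858
α₁ = 1/(1 + 0.0095499 + 0.075858) = 1/1.0854 = 0.9213; α₂ = α₁·K2/[H⁺] = 0.06989
α₁ + 2α₂ = 1.0611
DIC = CA / (α₁ + 2α₂) = 2.13 / 1.0611 = 2.01 mmol/kg

DIC = 2.01 mmol/kg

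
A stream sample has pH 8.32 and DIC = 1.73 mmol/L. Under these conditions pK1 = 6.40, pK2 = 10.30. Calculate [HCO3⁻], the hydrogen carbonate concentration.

α₁ = 1 / (1 + [H⁺]/K1 + K2/[H⁺]) = 1 / (1 + 10^-1.92 + 10^-1.98)
   = 1 / (1 + 0.012023 + 0.010471) = 1/1.0225 = 0.9780
[HCO3⁻] = α₁ × DIC = 0.9780 × 1.73 = 1.69 mmol/L

[HCO3⁻] = 1.69 mmol/L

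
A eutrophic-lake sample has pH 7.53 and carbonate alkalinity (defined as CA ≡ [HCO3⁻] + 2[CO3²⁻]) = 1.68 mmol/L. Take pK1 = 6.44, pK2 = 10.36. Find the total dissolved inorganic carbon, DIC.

DIC = 1.81 mmol/L

CA = [HCO3⁻] + 2[CO3²⁻] = (α₁ + 2α₂)·DIC
At pH 7.53: [H⁺]/K1 = 10^-1.09 = 0.081283, K2/[H⁺] = 10^-2.83 = 0.0014791
α₁ = 1/(1 + 0.081283 + 0.0014791) = 1/1.0828 = 0.9236; α₂ = α₁·K2/[H⁺] = 0.001366
α₁ + 2α₂ = 0.9263
DIC = CA / (α₁ + 2α₂) = 1.68 / 0.9263 = 1.81 mmol/L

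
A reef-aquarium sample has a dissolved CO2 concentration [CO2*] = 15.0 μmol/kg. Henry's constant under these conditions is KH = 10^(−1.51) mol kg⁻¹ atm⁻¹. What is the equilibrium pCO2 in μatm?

KH = 10^(−1.51) = 3.090×10^-2 mol kg⁻¹ atm⁻¹
pCO2 = [CO2*]/KH = 15.0×10^-6 / 3.090×10^-2 = 4.85×10^-4 atm = 485 μatm

pCO2 = 485 μatm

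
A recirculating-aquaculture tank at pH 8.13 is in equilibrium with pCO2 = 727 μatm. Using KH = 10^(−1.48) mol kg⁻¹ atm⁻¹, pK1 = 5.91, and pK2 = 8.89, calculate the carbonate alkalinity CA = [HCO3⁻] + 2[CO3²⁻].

CA = 5.38 mmol/kg

[CO2*] = KH · pCO2 = 10^(−1.48) × 727×10^-6 = 2.407×10^-5 mol/kg
α₀ = 1/(1 + K1/[H⁺] + K1K2/[H⁺]²) = 1/(1 + 10^+2.22 + 10^+1.46) = 0.005107
DIC = [CO2*]/α₀ = 2.407×10^-5 / 0.005107 = 4.714 mmol/kg
CA = (α₁ + 2α₂)·DIC = (0.8476 + 2×0.1473) × 4.714 = 5.38 mmol/kg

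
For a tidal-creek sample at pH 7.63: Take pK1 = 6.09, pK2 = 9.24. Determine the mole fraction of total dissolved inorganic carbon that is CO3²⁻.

α₂ = 1 / (1 + [H⁺]/K2 + [H⁺]²/(K1K2)) = 1 / (1 + 10^+1.61 + 10^+0.07)
   = 1 / (1 + 40.738 + 1.1749) = 1/42.913 = 0.02330

α₂ = 0.0233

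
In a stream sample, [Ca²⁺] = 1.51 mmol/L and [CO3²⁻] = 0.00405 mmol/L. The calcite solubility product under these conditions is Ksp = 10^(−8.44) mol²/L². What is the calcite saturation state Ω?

Ksp = 10^(−8.44) = 3.631×10^-9
Ω = [Ca²⁺][CO3²⁻]/Ksp = (1.51×10^-3)(0.00405×10^-3) / 3.631×10^-9 = 1.68

Ω = 1.68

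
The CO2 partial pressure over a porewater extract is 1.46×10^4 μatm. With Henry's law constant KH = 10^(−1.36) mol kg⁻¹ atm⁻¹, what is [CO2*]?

[CO2*] = 637 μmol/kg

KH = 10^(−1.36) = 4.365×10^-2 mol kg⁻¹ atm⁻¹
[CO2*] = KH · pCO2 = 4.365×10^-2 × 1.46×10^4×10^-6 atm = 6.37×10^-4 mol/kg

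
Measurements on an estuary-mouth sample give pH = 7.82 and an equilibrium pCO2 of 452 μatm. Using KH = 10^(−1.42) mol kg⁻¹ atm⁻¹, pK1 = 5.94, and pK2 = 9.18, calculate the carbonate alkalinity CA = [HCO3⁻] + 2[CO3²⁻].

CA = 1.42 mmol/kg

[CO2*] = KH · pCO2 = 10^(−1.42) × 452×10^-6 = 1.718×10^-5 mol/kg
α₀ = 1/(1 + K1/[H⁺] + K1K2/[H⁺]²) = 1/(1 + 10^+1.88 + 10^+0.52) = 0.01247
DIC = [CO2*]/α₀ = 1.718×10^-5 / 0.01247 = 1.378 mmol/kg
CA = (α₁ + 2α₂)·DIC = (0.9462 + 2×0.04130) × 1.378 = 1.42 mmol/kg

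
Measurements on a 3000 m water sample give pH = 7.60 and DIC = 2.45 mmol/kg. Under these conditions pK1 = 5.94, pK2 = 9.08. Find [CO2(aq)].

α₀ = 1 / (1 + K1/[H⁺] + K1K2/[H⁺]²) = 1 / (1 + 10^+1.66 + 10^+0.18)
   = 1 / (1 + 45.709 + 1.5136) = 1/48.222 = 0.02074
[CO2*] = α₀ × DIC = 0.02074 × 2.45 = 0.0508 mmol/kg

[CO2*] = 0.0508 mmol/kg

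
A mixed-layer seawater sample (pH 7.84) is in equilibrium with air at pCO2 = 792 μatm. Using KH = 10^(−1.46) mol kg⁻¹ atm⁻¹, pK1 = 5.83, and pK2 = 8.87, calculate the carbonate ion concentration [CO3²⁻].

[CO2*] = KH · pCO2 = 10^(−1.46) × 792×10^-6 = 2.746×10^-5 mol/kg
α₀ = 1/(1 + K1/[H⁺] + K1K2/[H⁺]²) = 1/(1 + 10^+2.01 + 10^+0.98) = 0.008859
DIC = [CO2*]/α₀ = 2.746×10^-5 / 0.008859 = 3.100 mmol/kg
[CO3²⁻] = α₂·DIC; α₂ = 0.08460, so [CO3²⁻] = 0.08460 × 3.100 = 0.262 mmol/kg

[CO3²⁻] = 0.262 mmol/kg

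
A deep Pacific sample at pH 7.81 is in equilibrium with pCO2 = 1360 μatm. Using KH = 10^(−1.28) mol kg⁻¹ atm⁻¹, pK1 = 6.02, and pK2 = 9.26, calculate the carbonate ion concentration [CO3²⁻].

[CO3²⁻] = 0.156 mmol/kg

[CO2*] = KH · pCO2 = 10^(−1.28) × 1360×10^-6 = 7.137×10^-5 mol/kg
α₀ = 1/(1 + K1/[H⁺] + K1K2/[H⁺]²) = 1/(1 + 10^+1.79 + 10^+0.34) = 0.01542
DIC = [CO2*]/α₀ = 7.137×10^-5 / 0.01542 = 4.628 mmol/kg
[CO3²⁻] = α₂·DIC; α₂ = 0.03374, so [CO3²⁻] = 0.03374 × 4.628 = 0.156 mmol/kg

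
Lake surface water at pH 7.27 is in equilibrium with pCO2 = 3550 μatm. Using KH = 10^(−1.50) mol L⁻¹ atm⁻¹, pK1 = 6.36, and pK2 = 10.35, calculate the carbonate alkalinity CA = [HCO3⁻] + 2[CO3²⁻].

CA = 0.914 mmol/L

[CO2*] = KH · pCO2 = 10^(−1.50) × 3550×10^-6 = 1.123×10^-4 mol/L
α₀ = 1/(1 + K1/[H⁺] + K1K2/[H⁺]²) = 1/(1 + 10^+0.91 + 10^-2.17) = 0.1095
DIC = [CO2*]/α₀ = 1.123×10^-4 / 0.1095 = 1.026 mmol/L
CA = (α₁ + 2α₂)·DIC = (0.8898 + 2×0.0007401) × 1.026 = 0.914 mmol/L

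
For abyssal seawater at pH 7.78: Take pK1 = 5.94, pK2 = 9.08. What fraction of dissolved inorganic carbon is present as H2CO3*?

α₀ = 0.0136

α₀ = 1 / (1 + K1/[H⁺] + K1K2/[H⁺]²) = 1 / (1 + 10^+1.84 + 10^+0.54)
   = 1 / (1 + 69.183 + 3.4674) = 1/73.650 = 0.01358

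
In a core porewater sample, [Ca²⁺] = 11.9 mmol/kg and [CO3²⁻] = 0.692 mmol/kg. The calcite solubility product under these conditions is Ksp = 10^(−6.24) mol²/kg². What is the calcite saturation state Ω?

Ω = 14.3

Ksp = 10^(−6.24) = 5.754×10^-7
Ω = [Ca²⁺][CO3²⁻]/Ksp = (11.9×10^-3)(0.692×10^-3) / 5.754×10^-7 = 14.3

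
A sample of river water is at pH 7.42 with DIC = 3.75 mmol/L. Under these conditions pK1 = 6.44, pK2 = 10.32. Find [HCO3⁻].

α₁ = 1 / (1 + [H⁺]/K1 + K2/[H⁺]) = 1 / (1 + 10^-0.98 + 10^-2.90)
   = 1 / (1 + 0.10471 + 0.0012589) = 1/1.1060 = 0.9042
[HCO3⁻] = α₁ × DIC = 0.9042 × 3.75 = 3.39 mmol/L

[HCO3⁻] = 3.39 mmol/L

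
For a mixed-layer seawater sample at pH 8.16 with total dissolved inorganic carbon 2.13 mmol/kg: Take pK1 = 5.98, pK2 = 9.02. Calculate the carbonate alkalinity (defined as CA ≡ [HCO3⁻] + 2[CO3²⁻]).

CA = [HCO3⁻] + 2[CO3²⁻] = (α₁ + 2α₂)·DIC
At pH 8.16: [H⁺]/K1 = 10^-2.18 = 0.0066069, K2/[H⁺] = 10^-0.86 = 0.13804
α₁ = 1/(1 + 0.0066069 + 0.13804) = 1/1.1446 = 0.8736; α₂ = α₁·K2/[H⁺] = 0.1206
α₁ + 2α₂ = 1.1148
CA = 1.1148 × 2.13 = 2.37 mmol/kg

CA = 2.37 mmol/kg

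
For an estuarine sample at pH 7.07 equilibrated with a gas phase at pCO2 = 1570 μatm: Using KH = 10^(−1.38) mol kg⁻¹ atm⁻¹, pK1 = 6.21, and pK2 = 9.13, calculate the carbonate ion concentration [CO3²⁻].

[CO2*] = KH · pCO2 = 10^(−1.38) × 1570×10^-6 = 6.545×10^-5 mol/kg
α₀ = 1/(1 + K1/[H⁺] + K1K2/[H⁺]²) = 1/(1 + 10^+0.86 + 10^-1.20) = 0.1204
DIC = [CO2*]/α₀ = 6.545×10^-5 / 0.1204 = 0.5437 mmol/kg
[CO3²⁻] = α₂·DIC; α₂ = 0.007595, so [CO3²⁻] = 0.007595 × 0.5437 = 0.00413 mmol/kg = 4.13 μmol/kg

[CO3²⁻] = 4.13 μmol/kg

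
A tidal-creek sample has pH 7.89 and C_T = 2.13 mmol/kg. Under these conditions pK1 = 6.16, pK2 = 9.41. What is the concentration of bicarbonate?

[HCO3⁻] = 2.03 mmol/kg

α₁ = 1 / (1 + [H⁺]/K1 + K2/[H⁺]) = 1 / (1 + 10^-1.73 + 10^-1.52)
   = 1 / (1 + 0.018621 + 0.030200) = 1/1.0488 = 0.9535
[HCO3⁻] = α₁ × DIC = 0.9535 × 2.13 = 2.03 mmol/kg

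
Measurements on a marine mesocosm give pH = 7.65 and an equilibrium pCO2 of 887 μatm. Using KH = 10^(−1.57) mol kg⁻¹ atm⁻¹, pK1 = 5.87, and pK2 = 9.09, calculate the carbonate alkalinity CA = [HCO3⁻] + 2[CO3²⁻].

[CO2*] = KH · pCO2 = 10^(−1.57) × 887×10^-6 = 2.387×10^-5 mol/kg
α₀ = 1/(1 + K1/[H⁺] + K1K2/[H⁺]²) = 1/(1 + 10^+1.78 + 10^+0.34) = 0.01576
DIC = [CO2*]/α₀ = 2.387×10^-5 / 0.01576 = 1.515 mmol/kg
CA = (α₁ + 2α₂)·DIC = (0.9498 + 2×0.03448) × 1.515 = 1.54 mmol/kg

CA = 1.54 mmol/kg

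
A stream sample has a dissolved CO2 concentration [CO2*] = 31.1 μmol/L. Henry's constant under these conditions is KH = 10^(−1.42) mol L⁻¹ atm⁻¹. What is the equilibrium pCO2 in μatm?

pCO2 = 818 μatm

KH = 10^(−1.42) = 3.802×10^-2 mol L⁻¹ atm⁻¹
pCO2 = [CO2*]/KH = 31.1×10^-6 / 3.802×10^-2 = 8.18×10^-4 atm = 818 μatm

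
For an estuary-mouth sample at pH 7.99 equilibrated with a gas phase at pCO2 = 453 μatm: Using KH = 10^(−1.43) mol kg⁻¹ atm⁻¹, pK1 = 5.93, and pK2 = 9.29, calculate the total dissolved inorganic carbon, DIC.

DIC = 2.05 mmol/kg

[CO2*] = KH · pCO2 = 10^(−1.43) × 453×10^-6 = 1.683×10^-5 mol/kg
α₀ = 1/(1 + K1/[H⁺] + K1K2/[H⁺]²) = 1/(1 + 10^+2.06 + 10^+0.76) = 0.008226
DIC = [CO2*]/α₀ = 1.683×10^-5 / 0.008226 = 2.05 mmol/kg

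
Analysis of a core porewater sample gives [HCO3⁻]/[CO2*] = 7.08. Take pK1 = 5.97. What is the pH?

From K1 = [H⁺][HCO3⁻]/[CO2*]:  pH = pK1 + log₁₀([HCO3⁻]/[CO2*])
log₁₀(7.08) = +0.850
pH = 5.97 + (+0.850) = 6.82

pH = 6.82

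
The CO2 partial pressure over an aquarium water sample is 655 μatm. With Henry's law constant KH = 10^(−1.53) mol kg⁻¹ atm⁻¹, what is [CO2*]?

KH = 10^(−1.53) = 2.951×10^-2 mol kg⁻¹ atm⁻¹
[CO2*] = KH · pCO2 = 2.951×10^-2 × 655×10^-6 atm = 1.93×10^-5 mol/kg

[CO2*] = 19.3 μmol/kg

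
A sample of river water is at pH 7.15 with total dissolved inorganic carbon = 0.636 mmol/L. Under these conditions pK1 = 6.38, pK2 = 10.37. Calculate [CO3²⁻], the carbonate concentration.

[CO3²⁻] = 0.327 μmol/L

α₂ = 1 / (1 + [H⁺]/K2 + [H⁺]²/(K1K2)) = 1 / (1 + 10^+3.22 + 10^+2.45)
   = 1 / (1 + 1659.6 + 281.84) = 1/1942.4 = 0.0005148
[CO3²⁻] = α₂ × DIC = 0.0005148 × 0.636 = 0.000327 mmol/L = 0.327 μmol/L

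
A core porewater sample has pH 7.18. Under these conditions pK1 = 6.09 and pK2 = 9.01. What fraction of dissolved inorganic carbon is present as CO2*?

α₀ = 0.0742

α₀ = 1 / (1 + K1/[H⁺] + K1K2/[H⁺]²) = 1 / (1 + 10^+1.09 + 10^-0.74)
   = 1 / (1 + 12.303 + 0.18197) = 1/13.485 = 0.07416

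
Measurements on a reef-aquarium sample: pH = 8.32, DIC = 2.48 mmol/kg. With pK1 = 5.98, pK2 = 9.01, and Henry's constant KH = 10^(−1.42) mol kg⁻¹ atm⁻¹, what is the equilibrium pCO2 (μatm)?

pCO2 = 247 μatm

α₀ = 1 / (1 + K1/[H⁺] + K1K2/[H⁺]²) = 1 / (1 + 10^+2.34 + 10^+1.65)
   = 1 / (1 + 218.78 + 44.668) = 1/264.44 = 0.003782
[CO2*] = α₀ × DIC = 0.003782 × 2.48 = 0.009378 mmol/kg = 9.378 μmol/kg
pCO2 = [CO2*]/KH = 9.378×10^-6 / 3.802×10^-2 = 247 μatm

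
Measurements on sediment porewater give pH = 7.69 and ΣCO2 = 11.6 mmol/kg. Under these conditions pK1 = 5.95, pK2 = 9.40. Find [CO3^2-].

[CO3²⁻] = 0.218 mmol/kg

α₂ = 1 / (1 + [H⁺]/K2 + [H⁺]²/(K1K2)) = 1 / (1 + 10^+1.71 + 10^-0.03)
   = 1 / (1 + 51.286 + 0.93325) = 1/53.219 = 0.01879
[CO3²⁻] = α₂ × DIC = 0.01879 × 11.6 = 0.218 mmol/kg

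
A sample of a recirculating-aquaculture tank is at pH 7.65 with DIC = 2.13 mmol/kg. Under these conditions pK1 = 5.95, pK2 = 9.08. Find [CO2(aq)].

[CO2*] = 0.0402 mmol/kg

α₀ = 1 / (1 + K1/[H⁺] + K1K2/[H⁺]²) = 1 / (1 + 10^+1.70 + 10^+0.27)
   = 1 / (1 + 50.119 + 1.8621) = 1/52.981 = 0.01887
[CO2*] = α₀ × DIC = 0.01887 × 2.13 = 0.0402 mmol/kg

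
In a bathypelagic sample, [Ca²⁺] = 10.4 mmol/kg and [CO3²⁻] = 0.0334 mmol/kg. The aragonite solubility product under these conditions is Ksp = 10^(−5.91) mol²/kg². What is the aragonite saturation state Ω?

Ω = 0.282

Ksp = 10^(−5.91) = 1.230×10^-6
Ω = [Ca²⁺][CO3²⁻]/Ksp = (10.4×10^-3)(0.0334×10^-3) / 1.230×10^-6 = 0.282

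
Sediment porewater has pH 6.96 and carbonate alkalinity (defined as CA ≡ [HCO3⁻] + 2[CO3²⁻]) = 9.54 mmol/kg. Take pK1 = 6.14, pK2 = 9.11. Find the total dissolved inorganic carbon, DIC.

CA = [HCO3⁻] + 2[CO3²⁻] = (α₁ + 2α₂)·DIC
At pH 6.96: [H⁺]/K1 = 10^-0.82 = 0.15136, K2/[H⁺] = 10^-2.15 = 0.0070795
α₁ = 1/(1 + 0.15136 + 0.0070795) = 1/1.1584 = 0.8632; α₂ = α₁·K2/[H⁺] = 0.006111
α₁ + 2α₂ = 0.8755
DIC = CA / (α₁ + 2α₂) = 9.54 / 0.8755 = 10.9 mmol/kg

DIC = 10.9 mmol/kg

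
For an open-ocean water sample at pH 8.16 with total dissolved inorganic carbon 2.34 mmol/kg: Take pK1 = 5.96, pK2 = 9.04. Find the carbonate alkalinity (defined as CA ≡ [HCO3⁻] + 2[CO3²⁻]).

CA = 2.60 mmol/kg

CA = [HCO3⁻] + 2[CO3²⁻] = (α₁ + 2α₂)·DIC
At pH 8.16: [H⁺]/K1 = 10^-2.20 = 0.0063096, K2/[H⁺] = 10^-0.88 = 0.13183
α₁ = 1/(1 + 0.0063096 + 0.13183) = 1/1.1381 = 0.8786; α₂ = α₁·K2/[H⁺] = 0.1158
α₁ + 2α₂ = 1.1103
CA = 1.1103 × 2.34 = 2.60 mmol/kg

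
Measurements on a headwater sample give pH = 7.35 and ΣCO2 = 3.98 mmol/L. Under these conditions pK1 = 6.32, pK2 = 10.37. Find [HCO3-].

α₁ = 1 / (1 + [H⁺]/K1 + K2/[H⁺]) = 1 / (1 + 10^-1.03 + 10^-3.02)
   = 1 / (1 + 0.093325 + 0.00095499) = 1/1.0943 = 0.9138
[HCO3⁻] = α₁ × DIC = 0.9138 × 3.98 = 3.64 mmol/L

[HCO3⁻] = 3.64 mmol/L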